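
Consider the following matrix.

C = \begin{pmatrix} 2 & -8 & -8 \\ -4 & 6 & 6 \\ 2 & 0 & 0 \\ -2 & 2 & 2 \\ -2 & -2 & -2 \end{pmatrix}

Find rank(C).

Row reduce to echelon form.
R2 ← R2 + (2)·R1: [0, -10, -10]
R3 ← R3 − R1: [0, 8, 8]
R4 ← R4 + R1: [0, -6, -6]
R5 ← R5 + R1: [0, -10, -10]
R3 ← R3 + (4/5)·R2: [0, 0, 0]
R4 ← R4 − (3/5)·R2: [0, 0, 0]
R5 ← R5 − R2: [0, 0, 0]
Echelon form has 2 nonzero rows, so rank(C) = 2.

2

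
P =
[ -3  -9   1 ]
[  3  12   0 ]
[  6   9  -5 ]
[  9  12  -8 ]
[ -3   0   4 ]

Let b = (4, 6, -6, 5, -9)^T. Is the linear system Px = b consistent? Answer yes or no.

Row reduce the augmented matrix [P | b].
R2 ← R2 + R1: [0, 3, 1, 10]
R3 ← R3 + (2)·R1: [0, -9, -3, 2]
R4 ← R4 + (3)·R1: [0, -15, -5, 17]
R5 ← R5 − R1: [0, 9, 3, -13]
R3 ← R3 + (3)·R2: [0, 0, 0, 32]
R4 ← R4 + (5)·R2: [0, 0, 0, 67]
R5 ← R5 − (3)·R2: [0, 0, 0, -43]
R4 ← R4 − (67/32)·R3: [0, 0, 0, 0]
R5 ← R5 + (43/32)·R3: [0, 0, 0, 0]
The echelon form has 3 nonzero rows; the last pivot sits in the augmented column, so rank(P) = 2 but rank([P|b]) = 3.
Since the ranks differ, the system is inconsistent.

no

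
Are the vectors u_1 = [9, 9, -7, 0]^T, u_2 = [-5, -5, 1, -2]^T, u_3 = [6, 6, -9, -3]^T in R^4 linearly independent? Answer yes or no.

Form the matrix with these vectors as rows and row reduce.
R2 ← R2 + (5/9)·R1: [0, 0, -26/9, -2]
R3 ← R3 − (2/3)·R1: [0, 0, -13/3, -3]
R3 ← R3 − (3/2)·R2: [0, 0, 0, 0]
2 nonzero rows, so the 3 vectors span a space of dimension 2.
Since 2 < 3, the vectors are linearly dependent.

no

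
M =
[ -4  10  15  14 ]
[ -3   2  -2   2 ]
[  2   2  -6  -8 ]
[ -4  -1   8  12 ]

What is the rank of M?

3

Row reduce to echelon form.
R2 ← R2 − (3/4)·R1: [0, -11/2, -53/4, -17/2]
R3 ← R3 + (1/2)·R1: [0, 7, 3/2, -1]
R4 ← R4 − R1: [0, -11, -7, -2]
R3 ← R3 + (14/11)·R2: [0, 0, -169/11, -130/11]
R4 ← R4 − (2)·R2: [0, 0, 39/2, 15]
R4 ← R4 + (33/26)·R3: [0, 0, 0, 0]
Echelon form has 3 nonzero rows, so rank(M) = 3.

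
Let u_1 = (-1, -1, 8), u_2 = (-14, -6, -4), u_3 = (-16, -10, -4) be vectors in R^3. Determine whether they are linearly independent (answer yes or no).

Form the matrix with these vectors as rows and row reduce.
R2 ← R2 − (14)·R1: [0, 8, -116]
R3 ← R3 − (16)·R1: [0, 6, -132]
R3 ← R3 − (3/4)·R2: [0, 0, -45]
3 nonzero rows, so the 3 vectors span a space of dimension 3.
Since 3 = 3, the vectors are linearly independent.

yes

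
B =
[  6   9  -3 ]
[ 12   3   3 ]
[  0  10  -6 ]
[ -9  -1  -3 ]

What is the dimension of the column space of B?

2

Row reduce to echelon form.
R2 ← R2 − (2)·R1: [0, -15, 9]
R4 ← R4 + (3/2)·R1: [0, 25/2, -15/2]
R3 ← R3 + (2/3)·R2: [0, 0, 0]
R4 ← R4 + (5/6)·R2: [0, 0, 0]
Echelon form has 2 nonzero rows, so rank(B) = 2.
The column space has dimension equal to the rank: 2.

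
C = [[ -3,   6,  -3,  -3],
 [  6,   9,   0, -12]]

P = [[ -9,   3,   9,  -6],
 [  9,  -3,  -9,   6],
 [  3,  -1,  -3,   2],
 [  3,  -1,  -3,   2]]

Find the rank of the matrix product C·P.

First compute CP:
[[ 63, -21, -63,  42],
 [ -9,   3,   9,  -6]]
Now row reduce the product.
R2 ← R2 + (1/7)·R1: [0, 0, 0, 0]
1 nonzero row, so rank(CP) = 1.

1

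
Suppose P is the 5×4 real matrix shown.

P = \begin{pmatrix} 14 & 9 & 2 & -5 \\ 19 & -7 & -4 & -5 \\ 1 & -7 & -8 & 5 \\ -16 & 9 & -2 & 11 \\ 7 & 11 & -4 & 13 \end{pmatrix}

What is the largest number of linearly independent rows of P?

4

Row reduce to echelon form.
R2 ← R2 − (19/14)·R1: [0, -269/14, -47/7, 25/14]
R3 ← R3 − (1/14)·R1: [0, -107/14, -57/7, 75/14]
R4 ← R4 + (8/7)·R1: [0, 135/7, 2/7, 37/7]
R5 ← R5 − (1/2)·R1: [0, 13/2, -5, 31/2]
R3 ← R3 − (107/269)·R2: [0, 0, -1472/269, 1250/269]
R4 ← R4 + (270/269)·R2: [0, 0, -1736/269, 1904/269]
R5 ← R5 + (91/269)·R2: [0, 0, -1956/269, 4332/269]
R4 ← R4 − (217/184)·R3: [0, 0, 0, 147/92]
R5 ← R5 − (489/368)·R3: [0, 0, 0, 1827/184]
R5 ← R5 − (87/14)·R4: [0, 0, 0, 0]
Echelon form has 4 nonzero rows, so rank(P) = 4.
The rank gives the maximum number of linearly independent rows: 4.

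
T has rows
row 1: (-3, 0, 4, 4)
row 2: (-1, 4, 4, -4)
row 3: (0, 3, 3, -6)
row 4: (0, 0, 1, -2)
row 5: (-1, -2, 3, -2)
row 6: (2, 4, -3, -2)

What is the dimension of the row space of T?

Row reduce to echelon form.
R2 ← R2 − (1/3)·R1: [0, 4, 8/3, -16/3]
R5 ← R5 − (1/3)·R1: [0, -2, 5/3, -10/3]
R6 ← R6 + (2/3)·R1: [0, 4, -1/3, 2/3]
R3 ← R3 − (3/4)·R2: [0, 0, 1, -2]
R5 ← R5 + (1/2)·R2: [0, 0, 3, -6]
R6 ← R6 − R2: [0, 0, -3, 6]
R4 ← R4 − R3: [0, 0, 0, 0]
R5 ← R5 − (3)·R3: [0, 0, 0, 0]
R6 ← R6 + (3)·R3: [0, 0, 0, 0]
Echelon form has 3 nonzero rows, so rank(T) = 3.
The row space has dimension equal to the rank: 3.

3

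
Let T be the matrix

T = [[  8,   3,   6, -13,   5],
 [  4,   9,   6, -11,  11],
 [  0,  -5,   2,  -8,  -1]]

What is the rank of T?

3

Row reduce to echelon form.
R2 ← R2 − (1/2)·R1: [0, 15/2, 3, -9/2, 17/2]
R3 ← R3 + (2/3)·R2: [0, 0, 4, -11, 14/3]
Echelon form has 3 nonzero rows, so rank(T) = 3.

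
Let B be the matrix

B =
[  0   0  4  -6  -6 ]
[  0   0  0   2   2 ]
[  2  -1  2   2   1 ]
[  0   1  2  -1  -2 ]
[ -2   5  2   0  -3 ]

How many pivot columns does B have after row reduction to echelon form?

4

Row reduce to echelon form.
Swap R1 ↔ R3
R5 ← R5 + R1: [0, 4, 4, 2, -2]
Swap R2 ↔ R4
R5 ← R5 − (4)·R2: [0, 0, -4, 6, 6]
R5 ← R5 + R3: [0, 0, 0, 0, 0]
Echelon form has 4 nonzero rows, so rank(B) = 4.
Each nonzero row contributes one pivot column: 4 pivot columns.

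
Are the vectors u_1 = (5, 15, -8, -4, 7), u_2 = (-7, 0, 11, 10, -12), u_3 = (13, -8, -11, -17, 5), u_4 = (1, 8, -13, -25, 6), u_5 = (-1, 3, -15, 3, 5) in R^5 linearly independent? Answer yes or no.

Form the matrix with these vectors as rows and row reduce.
R2 ← R2 + (7/5)·R1: [0, 21, -1/5, 22/5, -11/5]
R3 ← R3 − (13/5)·R1: [0, -47, 49/5, -33/5, -66/5]
R4 ← R4 − (1/5)·R1: [0, 5, -57/5, -121/5, 23/5]
R5 ← R5 + (1/5)·R1: [0, 6, -83/5, 11/5, 32/5]
R3 ← R3 + (47/21)·R2: [0, 0, 982/105, 341/105, -1903/105]
R4 ← R4 − (5/21)·R2: [0, 0, -1192/105, -2651/105, 538/105]
R5 ← R5 − (2/7)·R2: [0, 0, -579/35, 33/35, 246/35]
R4 ← R4 + (596/491)·R3: [0, 0, 0, -10461/491, -8286/491]
R5 ← R5 + (1737/982)·R3: [0, 0, 0, 6567/982, -24579/982]
R5 ← R5 + (199/634)·R4: [0, 0, 0, 0, -19227/634]
5 nonzero rows, so the 5 vectors span a space of dimension 5.
Since 5 = 5, the vectors are linearly independent.

yes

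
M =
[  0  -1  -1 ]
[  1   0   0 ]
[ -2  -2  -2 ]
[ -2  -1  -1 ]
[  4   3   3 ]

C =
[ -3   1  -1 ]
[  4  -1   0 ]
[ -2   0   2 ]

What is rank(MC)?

2

First compute MC:
[[ -2,   1,  -2],
 [ -3,   1,  -1],
 [  2,   0,  -2],
 [  4,  -1,   0],
 [ -6,   1,   2]]
Now row reduce the product.
R2 ← R2 − (3/2)·R1: [0, -1/2, 2]
R3 ← R3 + R1: [0, 1, -4]
R4 ← R4 + (2)·R1: [0, 1, -4]
R5 ← R5 − (3)·R1: [0, -2, 8]
R3 ← R3 + (2)·R2: [0, 0, 0]
R4 ← R4 + (2)·R2: [0, 0, 0]
R5 ← R5 − (4)·R2: [0, 0, 0]
2 nonzero rows, so rank(MC) = 2.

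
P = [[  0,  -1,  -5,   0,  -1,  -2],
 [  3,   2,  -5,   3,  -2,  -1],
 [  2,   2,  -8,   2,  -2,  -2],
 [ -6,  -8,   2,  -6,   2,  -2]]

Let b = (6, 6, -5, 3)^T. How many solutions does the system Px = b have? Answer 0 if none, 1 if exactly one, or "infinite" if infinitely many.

0

Row reduce the augmented matrix [P | b].
Swap R1 ↔ R2
R3 ← R3 − (2/3)·R1: [0, 2/3, -14/3, 0, -2/3, -4/3, -9]
R4 ← R4 + (2)·R1: [0, -4, -8, 0, -2, -4, 15]
R3 ← R3 + (2/3)·R2: [0, 0, -8, 0, -4/3, -8/3, -5]
R4 ← R4 − (4)·R2: [0, 0, 12, 0, 2, 4, -9]
R4 ← R4 + (3/2)·R3: [0, 0, 0, 0, 0, 0, -33/2]
The echelon form has 4 nonzero rows; the last pivot sits in the augmented column, so rank(P) = 3 but rank([P|b]) = 4.
Since the ranks differ, the system is inconsistent.
It has no solutions.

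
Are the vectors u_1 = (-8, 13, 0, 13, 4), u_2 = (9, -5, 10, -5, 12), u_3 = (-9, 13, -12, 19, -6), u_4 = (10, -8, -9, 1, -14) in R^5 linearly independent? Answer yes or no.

Form the matrix with these vectors as rows and row reduce.
R2 ← R2 + (9/8)·R1: [0, 77/8, 10, 77/8, 33/2]
R3 ← R3 − (9/8)·R1: [0, -13/8, -12, 35/8, -21/2]
R4 ← R4 + (5/4)·R1: [0, 33/4, -9, 69/4, -9]
R3 ← R3 + (13/77)·R2: [0, 0, -794/77, 6, -54/7]
R4 ← R4 − (6/7)·R2: [0, 0, -123/7, 9, -162/7]
R4 ← R4 − (1353/794)·R3: [0, 0, 0, -486/397, -3969/397]
4 nonzero rows, so the 4 vectors span a space of dimension 4.
Since 4 = 4, the vectors are linearly independent.

yes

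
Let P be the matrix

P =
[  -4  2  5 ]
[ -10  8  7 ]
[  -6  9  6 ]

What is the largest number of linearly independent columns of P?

3

Row reduce to echelon form.
R2 ← R2 − (5/2)·R1: [0, 3, -11/2]
R3 ← R3 − (3/2)·R1: [0, 6, -3/2]
R3 ← R3 − (2)·R2: [0, 0, 19/2]
Echelon form has 3 nonzero rows, so rank(P) = 3.
The rank gives the maximum number of linearly independent columns: 3.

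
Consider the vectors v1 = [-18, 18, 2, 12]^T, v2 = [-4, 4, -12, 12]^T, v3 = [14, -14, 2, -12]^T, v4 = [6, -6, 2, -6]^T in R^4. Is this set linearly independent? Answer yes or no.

Form the matrix with these vectors as rows and row reduce.
R2 ← R2 − (2/9)·R1: [0, 0, -112/9, 28/3]
R3 ← R3 + (7/9)·R1: [0, 0, 32/9, -8/3]
R4 ← R4 + (1/3)·R1: [0, 0, 8/3, -2]
R3 ← R3 + (2/7)·R2: [0, 0, 0, 0]
R4 ← R4 + (3/14)·R2: [0, 0, 0, 0]
2 nonzero rows, so the 4 vectors span a space of dimension 2.
Since 2 < 4, the vectors are linearly dependent.

no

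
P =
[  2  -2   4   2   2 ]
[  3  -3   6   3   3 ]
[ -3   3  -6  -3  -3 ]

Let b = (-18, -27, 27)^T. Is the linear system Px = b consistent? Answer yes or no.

Row reduce the augmented matrix [P | b].
R2 ← R2 − (3/2)·R1: [0, 0, 0, 0, 0, 0]
R3 ← R3 + (3/2)·R1: [0, 0, 0, 0, 0, 0]
The echelon form has 1 nonzero rows, and every pivot lies in the first 5 columns, so rank(P) = rank([P|b]) = 1.
The system is consistent.

yes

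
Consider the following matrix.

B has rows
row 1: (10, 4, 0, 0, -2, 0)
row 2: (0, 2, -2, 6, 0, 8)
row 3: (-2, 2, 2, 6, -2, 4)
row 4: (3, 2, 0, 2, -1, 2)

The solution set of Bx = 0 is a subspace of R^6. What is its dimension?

3

Row reduce to echelon form.
R3 ← R3 + (1/5)·R1: [0, 14/5, 2, 6, -12/5, 4]
R4 ← R4 − (3/10)·R1: [0, 4/5, 0, 2, -2/5, 2]
R3 ← R3 − (7/5)·R2: [0, 0, 24/5, -12/5, -12/5, -36/5]
R4 ← R4 − (2/5)·R2: [0, 0, 4/5, -2/5, -2/5, -6/5]
R4 ← R4 − (1/6)·R3: [0, 0, 0, 0, 0, 0]
3 nonzero rows, so rank(B) = 3.
B has 6 columns; by rank–nullity, nullity = 6 − 3 = 3.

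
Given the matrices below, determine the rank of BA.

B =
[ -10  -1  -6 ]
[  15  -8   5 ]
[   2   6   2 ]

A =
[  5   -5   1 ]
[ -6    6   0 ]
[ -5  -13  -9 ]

First compute BA:
[[-14, 122,  44],
 [ 98, -188, -30],
 [-36,   0, -16]]
Now row reduce the product.
R2 ← R2 + (7)·R1: [0, 666, 278]
R3 ← R3 − (18/7)·R1: [0, -2196/7, -904/7]
R3 ← R3 + (122/259)·R2: [0, 0, 468/259]
3 nonzero rows, so rank(BA) = 3.

3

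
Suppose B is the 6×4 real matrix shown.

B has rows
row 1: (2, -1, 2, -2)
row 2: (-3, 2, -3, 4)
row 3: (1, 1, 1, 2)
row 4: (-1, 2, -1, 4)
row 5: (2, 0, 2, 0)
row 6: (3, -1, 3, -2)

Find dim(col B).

2

Row reduce to echelon form.
R2 ← R2 + (3/2)·R1: [0, 1/2, 0, 1]
R3 ← R3 − (1/2)·R1: [0, 3/2, 0, 3]
R4 ← R4 + (1/2)·R1: [0, 3/2, 0, 3]
R5 ← R5 − R1: [0, 1, 0, 2]
R6 ← R6 − (3/2)·R1: [0, 1/2, 0, 1]
R3 ← R3 − (3)·R2: [0, 0, 0, 0]
R4 ← R4 − (3)·R2: [0, 0, 0, 0]
R5 ← R5 − (2)·R2: [0, 0, 0, 0]
R6 ← R6 − R2: [0, 0, 0, 0]
Echelon form has 2 nonzero rows, so rank(B) = 2.
The column space has dimension equal to the rank: 2.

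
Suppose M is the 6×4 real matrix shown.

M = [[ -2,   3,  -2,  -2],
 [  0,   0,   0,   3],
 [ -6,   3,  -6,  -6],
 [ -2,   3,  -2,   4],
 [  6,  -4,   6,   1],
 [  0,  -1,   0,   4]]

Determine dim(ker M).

Row reduce to echelon form.
R3 ← R3 − (3)·R1: [0, -6, 0, 0]
R4 ← R4 − R1: [0, 0, 0, 6]
R5 ← R5 + (3)·R1: [0, 5, 0, -5]
Swap R2 ↔ R3
R5 ← R5 + (5/6)·R2: [0, 0, 0, -5]
R6 ← R6 − (1/6)·R2: [0, 0, 0, 4]
R4 ← R4 − (2)·R3: [0, 0, 0, 0]
R5 ← R5 + (5/3)·R3: [0, 0, 0, 0]
R6 ← R6 − (4/3)·R3: [0, 0, 0, 0]
3 nonzero rows, so rank(M) = 3.
M has 4 columns; by rank–nullity, nullity = 4 − 3 = 1.

1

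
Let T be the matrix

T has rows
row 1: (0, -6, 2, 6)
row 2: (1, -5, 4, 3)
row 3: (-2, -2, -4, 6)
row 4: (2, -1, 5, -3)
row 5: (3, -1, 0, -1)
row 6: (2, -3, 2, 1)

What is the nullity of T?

1

Row reduce to echelon form.
Swap R1 ↔ R2
R3 ← R3 + (2)·R1: [0, -12, 4, 12]
R4 ← R4 − (2)·R1: [0, 9, -3, -9]
R5 ← R5 − (3)·R1: [0, 14, -12, -10]
R6 ← R6 − (2)·R1: [0, 7, -6, -5]
R3 ← R3 − (2)·R2: [0, 0, 0, 0]
R4 ← R4 + (3/2)·R2: [0, 0, 0, 0]
R5 ← R5 + (7/3)·R2: [0, 0, -22/3, 4]
R6 ← R6 + (7/6)·R2: [0, 0, -11/3, 2]
Swap R3 ↔ R5
R6 ← R6 − (1/2)·R3: [0, 0, 0, 0]
3 nonzero rows, so rank(T) = 3.
T has 4 columns; by rank–nullity, nullity = 4 − 3 = 1.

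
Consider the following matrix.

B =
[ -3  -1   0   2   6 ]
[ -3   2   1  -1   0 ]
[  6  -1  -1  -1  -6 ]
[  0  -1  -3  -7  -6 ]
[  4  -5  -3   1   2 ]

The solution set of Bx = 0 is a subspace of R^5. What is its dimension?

2

Row reduce to echelon form.
R2 ← R2 − R1: [0, 3, 1, -3, -6]
R3 ← R3 + (2)·R1: [0, -3, -1, 3, 6]
R5 ← R5 + (4/3)·R1: [0, -19/3, -3, 11/3, 10]
R3 ← R3 + R2: [0, 0, 0, 0, 0]
R4 ← R4 + (1/3)·R2: [0, 0, -8/3, -8, -8]
R5 ← R5 + (19/9)·R2: [0, 0, -8/9, -8/3, -8/3]
Swap R3 ↔ R4
R5 ← R5 − (1/3)·R3: [0, 0, 0, 0, 0]
3 nonzero rows, so rank(B) = 3.
B has 5 columns; by rank–nullity, nullity = 5 − 3 = 2.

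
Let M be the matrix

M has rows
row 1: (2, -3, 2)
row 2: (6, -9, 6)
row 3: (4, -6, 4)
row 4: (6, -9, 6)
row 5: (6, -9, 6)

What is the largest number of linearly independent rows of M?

Row reduce to echelon form.
R2 ← R2 − (3)·R1: [0, 0, 0]
R3 ← R3 − (2)·R1: [0, 0, 0]
R4 ← R4 − (3)·R1: [0, 0, 0]
R5 ← R5 − (3)·R1: [0, 0, 0]
Echelon form has 1 nonzero row, so rank(M) = 1.
The rank gives the maximum number of linearly independent rows: 1.

1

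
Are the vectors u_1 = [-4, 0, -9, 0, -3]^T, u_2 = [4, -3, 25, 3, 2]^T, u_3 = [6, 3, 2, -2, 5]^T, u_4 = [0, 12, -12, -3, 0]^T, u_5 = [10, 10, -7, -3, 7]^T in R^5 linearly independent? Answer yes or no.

no

Form the matrix with these vectors as rows and row reduce.
R2 ← R2 + R1: [0, -3, 16, 3, -1]
R3 ← R3 + (3/2)·R1: [0, 3, -23/2, -2, 1/2]
R5 ← R5 + (5/2)·R1: [0, 10, -59/2, -3, -1/2]
R3 ← R3 + R2: [0, 0, 9/2, 1, -1/2]
R4 ← R4 + (4)·R2: [0, 0, 52, 9, -4]
R5 ← R5 + (10/3)·R2: [0, 0, 143/6, 7, -23/6]
R4 ← R4 − (104/9)·R3: [0, 0, 0, -23/9, 16/9]
R5 ← R5 − (143/27)·R3: [0, 0, 0, 46/27, -32/27]
R5 ← R5 + (2/3)·R4: [0, 0, 0, 0, 0]
4 nonzero rows, so the 5 vectors span a space of dimension 4.
Since 4 < 5, the vectors are linearly dependent.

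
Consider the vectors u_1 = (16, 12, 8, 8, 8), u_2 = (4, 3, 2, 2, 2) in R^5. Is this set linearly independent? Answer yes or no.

no

Form the matrix with these vectors as rows and row reduce.
R2 ← R2 − (1/4)·R1: [0, 0, 0, 0, 0]
1 nonzero row, so the 2 vectors span a space of dimension 1.
Since 1 < 2, the vectors are linearly dependent.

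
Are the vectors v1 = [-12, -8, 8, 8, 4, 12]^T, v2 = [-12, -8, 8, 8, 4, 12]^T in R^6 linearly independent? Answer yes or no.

Form the matrix with these vectors as rows and row reduce.
R2 ← R2 − R1: [0, 0, 0, 0, 0, 0]
1 nonzero row, so the 2 vectors span a space of dimension 1.
Since 1 < 2, the vectors are linearly dependent.

no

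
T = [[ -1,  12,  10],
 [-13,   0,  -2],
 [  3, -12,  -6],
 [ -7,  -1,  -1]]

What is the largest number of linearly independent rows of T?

Row reduce to echelon form.
R2 ← R2 − (13)·R1: [0, -156, -132]
R3 ← R3 + (3)·R1: [0, 24, 24]
R4 ← R4 − (7)·R1: [0, -85, -71]
R3 ← R3 + (2/13)·R2: [0, 0, 48/13]
R4 ← R4 − (85/156)·R2: [0, 0, 12/13]
R4 ← R4 − (1/4)·R3: [0, 0, 0]
Echelon form has 3 nonzero rows, so rank(T) = 3.
The rank gives the maximum number of linearly independent rows: 3.

3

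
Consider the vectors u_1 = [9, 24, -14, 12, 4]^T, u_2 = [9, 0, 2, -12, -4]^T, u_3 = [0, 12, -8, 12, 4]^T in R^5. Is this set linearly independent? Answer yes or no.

Form the matrix with these vectors as rows and row reduce.
R2 ← R2 − R1: [0, -24, 16, -24, -8]
R3 ← R3 + (1/2)·R2: [0, 0, 0, 0, 0]
2 nonzero rows, so the 3 vectors span a space of dimension 2.
Since 2 < 3, the vectors are linearly dependent.

no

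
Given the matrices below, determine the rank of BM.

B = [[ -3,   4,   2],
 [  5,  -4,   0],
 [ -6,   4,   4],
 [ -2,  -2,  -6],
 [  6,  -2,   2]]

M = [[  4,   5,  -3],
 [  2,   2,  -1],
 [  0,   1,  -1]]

First compute BM:
[[ -4,  -5,   3],
 [ 12,  17, -11],
 [-16, -18,  10],
 [-12, -20,  14],
 [ 20,  28, -18]]
Now row reduce the product.
R2 ← R2 + (3)·R1: [0, 2, -2]
R3 ← R3 − (4)·R1: [0, 2, -2]
R4 ← R4 − (3)·R1: [0, -5, 5]
R5 ← R5 + (5)·R1: [0, 3, -3]
R3 ← R3 − R2: [0, 0, 0]
R4 ← R4 + (5/2)·R2: [0, 0, 0]
R5 ← R5 − (3/2)·R2: [0, 0, 0]
2 nonzero rows, so rank(BM) = 2.

2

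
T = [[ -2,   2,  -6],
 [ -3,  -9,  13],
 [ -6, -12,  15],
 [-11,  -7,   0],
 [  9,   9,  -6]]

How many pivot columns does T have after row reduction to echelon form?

2

Row reduce to echelon form.
R2 ← R2 − (3/2)·R1: [0, -12, 22]
R3 ← R3 − (3)·R1: [0, -18, 33]
R4 ← R4 − (11/2)·R1: [0, -18, 33]
R5 ← R5 + (9/2)·R1: [0, 18, -33]
R3 ← R3 − (3/2)·R2: [0, 0, 0]
R4 ← R4 − (3/2)·R2: [0, 0, 0]
R5 ← R5 + (3/2)·R2: [0, 0, 0]
Echelon form has 2 nonzero rows, so rank(T) = 2.
Each nonzero row contributes one pivot column: 2 pivot columns.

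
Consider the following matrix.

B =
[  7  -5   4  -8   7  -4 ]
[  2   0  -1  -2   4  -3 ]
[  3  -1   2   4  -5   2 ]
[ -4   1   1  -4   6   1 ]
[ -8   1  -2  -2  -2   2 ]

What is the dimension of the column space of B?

Row reduce to echelon form.
R2 ← R2 − (2/7)·R1: [0, 10/7, -15/7, 2/7, 2, -13/7]
R3 ← R3 − (3/7)·R1: [0, 8/7, 2/7, 52/7, -8, 26/7]
R4 ← R4 + (4/7)·R1: [0, -13/7, 23/7, -60/7, 10, -9/7]
R5 ← R5 + (8/7)·R1: [0, -33/7, 18/7, -78/7, 6, -18/7]
R3 ← R3 − (4/5)·R2: [0, 0, 2, 36/5, -48/5, 26/5]
R4 ← R4 + (13/10)·R2: [0, 0, 1/2, -41/5, 63/5, -37/10]
R5 ← R5 + (33/10)·R2: [0, 0, -9/2, -51/5, 63/5, -87/10]
R4 ← R4 − (1/4)·R3: [0, 0, 0, -10, 15, -5]
R5 ← R5 + (9/4)·R3: [0, 0, 0, 6, -9, 3]
R5 ← R5 + (3/5)·R4: [0, 0, 0, 0, 0, 0]
Echelon form has 4 nonzero rows, so rank(B) = 4.
The column space has dimension equal to the rank: 4.

4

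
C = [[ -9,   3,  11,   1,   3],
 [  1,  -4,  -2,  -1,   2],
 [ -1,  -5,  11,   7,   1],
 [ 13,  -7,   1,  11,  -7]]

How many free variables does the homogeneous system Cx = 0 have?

Row reduce to echelon form.
R2 ← R2 + (1/9)·R1: [0, -11/3, -7/9, -8/9, 7/3]
R3 ← R3 − (1/9)·R1: [0, -16/3, 88/9, 62/9, 2/3]
R4 ← R4 + (13/9)·R1: [0, -8/3, 152/9, 112/9, -8/3]
R3 ← R3 − (16/11)·R2: [0, 0, 120/11, 90/11, -30/11]
R4 ← R4 − (8/11)·R2: [0, 0, 192/11, 144/11, -48/11]
R4 ← R4 − (8/5)·R3: [0, 0, 0, 0, 0]
3 nonzero rows, so rank(C) = 3.
C has 5 columns; by rank–nullity, nullity = 5 − 3 = 2.

2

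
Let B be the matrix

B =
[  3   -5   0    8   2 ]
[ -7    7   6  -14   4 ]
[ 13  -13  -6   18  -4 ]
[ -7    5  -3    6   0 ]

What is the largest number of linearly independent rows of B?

3

Row reduce to echelon form.
R2 ← R2 + (7/3)·R1: [0, -14/3, 6, 14/3, 26/3]
R3 ← R3 − (13/3)·R1: [0, 26/3, -6, -50/3, -38/3]
R4 ← R4 + (7/3)·R1: [0, -20/3, -3, 74/3, 14/3]
R3 ← R3 + (13/7)·R2: [0, 0, 36/7, -8, 24/7]
R4 ← R4 − (10/7)·R2: [0, 0, -81/7, 18, -54/7]
R4 ← R4 + (9/4)·R3: [0, 0, 0, 0, 0]
Echelon form has 3 nonzero rows, so rank(B) = 3.
The rank gives the maximum number of linearly independent rows: 3.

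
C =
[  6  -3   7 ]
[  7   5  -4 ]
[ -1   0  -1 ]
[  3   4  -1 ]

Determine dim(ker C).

Row reduce to echelon form.
R2 ← R2 − (7/6)·R1: [0, 17/2, -73/6]
R3 ← R3 + (1/6)·R1: [0, -1/2, 1/6]
R4 ← R4 − (1/2)·R1: [0, 11/2, -9/2]
R3 ← R3 + (1/17)·R2: [0, 0, -28/51]
R4 ← R4 − (11/17)·R2: [0, 0, 172/51]
R4 ← R4 + (43/7)·R3: [0, 0, 0]
3 nonzero rows, so rank(C) = 3.
C has 3 columns; by rank–nullity, nullity = 3 − 3 = 0.

0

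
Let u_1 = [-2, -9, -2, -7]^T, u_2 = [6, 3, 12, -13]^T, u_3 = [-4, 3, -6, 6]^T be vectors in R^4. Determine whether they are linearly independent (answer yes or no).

yes

Form the matrix with these vectors as rows and row reduce.
R2 ← R2 + (3)·R1: [0, -24, 6, -34]
R3 ← R3 − (2)·R1: [0, 21, -2, 20]
R3 ← R3 + (7/8)·R2: [0, 0, 13/4, -39/4]
3 nonzero rows, so the 3 vectors span a space of dimension 3.
Since 3 = 3, the vectors are linearly independent.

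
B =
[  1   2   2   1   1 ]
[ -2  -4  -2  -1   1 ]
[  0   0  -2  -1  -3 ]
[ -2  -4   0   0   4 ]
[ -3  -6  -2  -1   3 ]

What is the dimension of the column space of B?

2

Row reduce to echelon form.
R2 ← R2 + (2)·R1: [0, 0, 2, 1, 3]
R4 ← R4 + (2)·R1: [0, 0, 4, 2, 6]
R5 ← R5 + (3)·R1: [0, 0, 4, 2, 6]
R3 ← R3 + R2: [0, 0, 0, 0, 0]
R4 ← R4 − (2)·R2: [0, 0, 0, 0, 0]
R5 ← R5 − (2)·R2: [0, 0, 0, 0, 0]
Echelon form has 2 nonzero rows, so rank(B) = 2.
The column space has dimension equal to the rank: 2.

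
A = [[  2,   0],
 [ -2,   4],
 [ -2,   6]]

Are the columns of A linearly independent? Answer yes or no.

Row reduce A to echelon form.
R2 ← R2 + R1: [0, 4]
R3 ← R3 + R1: [0, 6]
R3 ← R3 − (3/2)·R2: [0, 0]
2 pivots among 2 columns.
Every column is a pivot column, so the columns are linearly independent.

yes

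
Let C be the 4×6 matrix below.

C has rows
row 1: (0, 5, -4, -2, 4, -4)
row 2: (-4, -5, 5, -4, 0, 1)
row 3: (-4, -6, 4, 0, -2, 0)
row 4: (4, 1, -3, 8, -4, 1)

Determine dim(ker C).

3

Row reduce to echelon form.
Swap R1 ↔ R2
R3 ← R3 − R1: [0, -1, -1, 4, -2, -1]
R4 ← R4 + R1: [0, -4, 2, 4, -4, 2]
R3 ← R3 + (1/5)·R2: [0, 0, -9/5, 18/5, -6/5, -9/5]
R4 ← R4 + (4/5)·R2: [0, 0, -6/5, 12/5, -4/5, -6/5]
R4 ← R4 − (2/3)·R3: [0, 0, 0, 0, 0, 0]
3 nonzero rows, so rank(C) = 3.
C has 6 columns; by rank–nullity, nullity = 6 − 3 = 3.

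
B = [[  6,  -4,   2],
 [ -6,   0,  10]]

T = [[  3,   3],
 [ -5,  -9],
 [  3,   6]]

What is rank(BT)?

2

First compute BT:
[[ 44,  66],
 [ 12,  42]]
Now row reduce the product.
R2 ← R2 − (3/11)·R1: [0, 24]
2 nonzero rows, so rank(BT) = 2.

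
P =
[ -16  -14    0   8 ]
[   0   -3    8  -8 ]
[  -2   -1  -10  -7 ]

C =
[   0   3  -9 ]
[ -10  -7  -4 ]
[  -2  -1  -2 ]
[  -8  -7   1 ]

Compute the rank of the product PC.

First compute PC:
[[ 76,  -6, 208],
 [ 78,  69, -12],
 [ 86,  60,  35]]
Now row reduce the product.
R2 ← R2 − (39/38)·R1: [0, 1428/19, -4284/19]
R3 ← R3 − (43/38)·R1: [0, 1269/19, -3807/19]
R3 ← R3 − (423/476)·R2: [0, 0, 0]
2 nonzero rows, so rank(PC) = 2.

2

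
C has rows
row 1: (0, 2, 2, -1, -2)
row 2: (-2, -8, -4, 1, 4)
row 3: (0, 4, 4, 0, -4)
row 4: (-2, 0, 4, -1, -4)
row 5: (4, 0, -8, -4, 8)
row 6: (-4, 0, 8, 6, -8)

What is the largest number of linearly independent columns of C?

Row reduce to echelon form.
Swap R1 ↔ R2
R4 ← R4 − R1: [0, 8, 8, -2, -8]
R5 ← R5 + (2)·R1: [0, -16, -16, -2, 16]
R6 ← R6 − (2)·R1: [0, 16, 16, 4, -16]
R3 ← R3 − (2)·R2: [0, 0, 0, 2, 0]
R4 ← R4 − (4)·R2: [0, 0, 0, 2, 0]
R5 ← R5 + (8)·R2: [0, 0, 0, -10, 0]
R6 ← R6 − (8)·R2: [0, 0, 0, 12, 0]
R4 ← R4 − R3: [0, 0, 0, 0, 0]
R5 ← R5 + (5)·R3: [0, 0, 0, 0, 0]
R6 ← R6 − (6)·R3: [0, 0, 0, 0, 0]
Echelon form has 3 nonzero rows, so rank(C) = 3.
The rank gives the maximum number of linearly independent columns: 3.

3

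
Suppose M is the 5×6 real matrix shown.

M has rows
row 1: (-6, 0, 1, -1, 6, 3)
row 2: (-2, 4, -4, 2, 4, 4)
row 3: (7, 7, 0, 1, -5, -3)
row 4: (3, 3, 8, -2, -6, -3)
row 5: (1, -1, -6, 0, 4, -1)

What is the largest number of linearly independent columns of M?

5

Row reduce to echelon form.
R2 ← R2 − (1/3)·R1: [0, 4, -13/3, 7/3, 2, 3]
R3 ← R3 + (7/6)·R1: [0, 7, 7/6, -1/6, 2, 1/2]
R4 ← R4 + (1/2)·R1: [0, 3, 17/2, -5/2, -3, -3/2]
R5 ← R5 + (1/6)·R1: [0, -1, -35/6, -1/6, 5, -1/2]
R3 ← R3 − (7/4)·R2: [0, 0, 35/4, -17/4, -3/2, -19/4]
R4 ← R4 − (3/4)·R2: [0, 0, 47/4, -17/4, -9/2, -15/4]
R5 ← R5 + (1/4)·R2: [0, 0, -83/12, 5/12, 11/2, 1/4]
R4 ← R4 − (47/35)·R3: [0, 0, 0, 51/35, -87/35, 92/35]
R5 ← R5 + (83/105)·R3: [0, 0, 0, -103/35, 151/35, -368/105]
R5 ← R5 + (103/51)·R4: [0, 0, 0, 0, -12/17, 92/51]
Echelon form has 5 nonzero rows, so rank(M) = 5.
The rank gives the maximum number of linearly independent columns: 5.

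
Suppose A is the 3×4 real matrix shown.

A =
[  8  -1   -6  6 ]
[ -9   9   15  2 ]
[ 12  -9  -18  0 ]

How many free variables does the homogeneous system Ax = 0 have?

Row reduce to echelon form.
R2 ← R2 + (9/8)·R1: [0, 63/8, 33/4, 35/4]
R3 ← R3 − (3/2)·R1: [0, -15/2, -9, -9]
R3 ← R3 + (20/21)·R2: [0, 0, -8/7, -2/3]
3 nonzero rows, so rank(A) = 3.
A has 4 columns; by rank–nullity, nullity = 4 − 3 = 1.

1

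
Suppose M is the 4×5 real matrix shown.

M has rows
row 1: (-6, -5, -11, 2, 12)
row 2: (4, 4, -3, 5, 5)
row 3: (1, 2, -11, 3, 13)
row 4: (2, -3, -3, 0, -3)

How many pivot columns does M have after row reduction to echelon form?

4

Row reduce to echelon form.
R2 ← R2 + (2/3)·R1: [0, 2/3, -31/3, 19/3, 13]
R3 ← R3 + (1/6)·R1: [0, 7/6, -77/6, 10/3, 15]
R4 ← R4 + (1/3)·R1: [0, -14/3, -20/3, 2/3, 1]
R3 ← R3 − (7/4)·R2: [0, 0, 21/4, -31/4, -31/4]
R4 ← R4 + (7)·R2: [0, 0, -79, 45, 92]
R4 ← R4 + (316/21)·R3: [0, 0, 0, -1504/21, -517/21]
Echelon form has 4 nonzero rows, so rank(M) = 4.
Each nonzero row contributes one pivot column: 4 pivot columns.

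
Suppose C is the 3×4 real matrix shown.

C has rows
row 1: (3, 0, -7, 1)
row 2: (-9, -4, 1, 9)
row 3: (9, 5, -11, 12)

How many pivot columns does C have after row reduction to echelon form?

3

Row reduce to echelon form.
R2 ← R2 + (3)·R1: [0, -4, -20, 12]
R3 ← R3 − (3)·R1: [0, 5, 10, 9]
R3 ← R3 + (5/4)·R2: [0, 0, -15, 24]
Echelon form has 3 nonzero rows, so rank(C) = 3.
Each nonzero row contributes one pivot column: 3 pivot columns.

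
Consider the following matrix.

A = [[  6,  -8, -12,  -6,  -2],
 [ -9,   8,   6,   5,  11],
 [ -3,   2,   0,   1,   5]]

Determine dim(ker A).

Row reduce to echelon form.
R2 ← R2 + (3/2)·R1: [0, -4, -12, -4, 8]
R3 ← R3 + (1/2)·R1: [0, -2, -6, -2, 4]
R3 ← R3 − (1/2)·R2: [0, 0, 0, 0, 0]
2 nonzero rows, so rank(A) = 2.
A has 5 columns; by rank–nullity, nullity = 5 − 2 = 3.

3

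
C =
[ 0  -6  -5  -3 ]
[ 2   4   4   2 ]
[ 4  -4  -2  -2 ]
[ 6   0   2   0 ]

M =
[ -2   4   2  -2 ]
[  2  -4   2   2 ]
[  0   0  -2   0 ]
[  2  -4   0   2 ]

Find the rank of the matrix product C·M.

2

First compute CM:
[[-18,  36,  -2, -18],
 [  8, -16,   4,   8],
 [-20,  40,   4, -20],
 [-12,  24,   8, -12]]
Now row reduce the product.
R2 ← R2 + (4/9)·R1: [0, 0, 28/9, 0]
R3 ← R3 − (10/9)·R1: [0, 0, 56/9, 0]
R4 ← R4 − (2/3)·R1: [0, 0, 28/3, 0]
R3 ← R3 − (2)·R2: [0, 0, 0, 0]
R4 ← R4 − (3)·R2: [0, 0, 0, 0]
2 nonzero rows, so rank(CM) = 2.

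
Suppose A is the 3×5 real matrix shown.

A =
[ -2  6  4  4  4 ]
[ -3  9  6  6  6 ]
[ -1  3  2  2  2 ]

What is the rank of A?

Row reduce to echelon form.
R2 ← R2 − (3/2)·R1: [0, 0, 0, 0, 0]
R3 ← R3 − (1/2)·R1: [0, 0, 0, 0, 0]
Echelon form has 1 nonzero row, so rank(A) = 1.

1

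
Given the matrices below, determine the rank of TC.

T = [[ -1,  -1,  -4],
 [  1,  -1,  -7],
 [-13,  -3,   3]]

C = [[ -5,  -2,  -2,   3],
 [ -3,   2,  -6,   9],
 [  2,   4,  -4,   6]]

First compute TC:
[[  0, -16,  24, -36],
 [-16, -32,  32, -48],
 [ 80,  32,  32, -48]]
Now row reduce the product.
Swap R1 ↔ R2
R3 ← R3 + (5)·R1: [0, -128, 192, -288]
R3 ← R3 − (8)·R2: [0, 0, 0, 0]
2 nonzero rows, so rank(TC) = 2.

2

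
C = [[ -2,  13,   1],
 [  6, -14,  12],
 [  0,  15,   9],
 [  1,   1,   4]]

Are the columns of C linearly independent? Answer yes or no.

no

Row reduce C to echelon form.
R2 ← R2 + (3)·R1: [0, 25, 15]
R4 ← R4 + (1/2)·R1: [0, 15/2, 9/2]
R3 ← R3 − (3/5)·R2: [0, 0, 0]
R4 ← R4 − (3/10)·R2: [0, 0, 0]
2 pivots among 3 columns.
Only 2 < 3 pivot columns, so the columns are linearly dependent.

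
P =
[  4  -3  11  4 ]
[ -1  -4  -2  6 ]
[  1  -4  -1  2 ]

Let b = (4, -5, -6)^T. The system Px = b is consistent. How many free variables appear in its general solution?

Row reduce the augmented matrix [P | b].
R2 ← R2 + (1/4)·R1: [0, -19/4, 3/4, 7, -4]
R3 ← R3 − (1/4)·R1: [0, -13/4, -15/4, 1, -7]
R3 ← R3 − (13/19)·R2: [0, 0, -81/19, -72/19, -81/19]
The echelon form has 3 nonzero rows, and every pivot lies in the first 4 columns, so rank(P) = rank([P|b]) = 3.
The system is consistent.
Free variables = (unknowns) − (rank) = 4 − 3 = 1.

1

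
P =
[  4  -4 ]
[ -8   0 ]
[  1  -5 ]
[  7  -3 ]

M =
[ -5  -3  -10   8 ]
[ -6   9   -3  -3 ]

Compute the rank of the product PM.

First compute PM:
[[  4, -48, -28,  44],
 [ 40,  24,  80, -64],
 [ 25, -48,   5,  23],
 [-17, -48, -61,  65]]
Now row reduce the product.
R2 ← R2 − (10)·R1: [0, 504, 360, -504]
R3 ← R3 − (25/4)·R1: [0, 252, 180, -252]
R4 ← R4 + (17/4)·R1: [0, -252, -180, 252]
R3 ← R3 − (1/2)·R2: [0, 0, 0, 0]
R4 ← R4 + (1/2)·R2: [0, 0, 0, 0]
2 nonzero rows, so rank(PM) = 2.

2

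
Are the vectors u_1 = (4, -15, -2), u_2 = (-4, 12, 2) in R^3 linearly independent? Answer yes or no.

yes

Form the matrix with these vectors as rows and row reduce.
R2 ← R2 + R1: [0, -3, 0]
2 nonzero rows, so the 2 vectors span a space of dimension 2.
Since 2 = 2, the vectors are linearly independent.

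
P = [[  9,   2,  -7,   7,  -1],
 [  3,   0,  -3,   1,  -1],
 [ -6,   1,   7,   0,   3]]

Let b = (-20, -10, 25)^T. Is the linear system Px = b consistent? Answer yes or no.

Row reduce the augmented matrix [P | b].
R2 ← R2 − (1/3)·R1: [0, -2/3, -2/3, -4/3, -2/3, -10/3]
R3 ← R3 + (2/3)·R1: [0, 7/3, 7/3, 14/3, 7/3, 35/3]
R3 ← R3 + (7/2)·R2: [0, 0, 0, 0, 0, 0]
The echelon form has 2 nonzero rows, and every pivot lies in the first 5 columns, so rank(P) = rank([P|b]) = 2.
The system is consistent.

yes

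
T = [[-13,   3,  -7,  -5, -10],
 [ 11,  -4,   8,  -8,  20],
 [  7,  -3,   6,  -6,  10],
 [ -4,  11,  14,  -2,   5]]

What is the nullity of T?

Row reduce to echelon form.
R2 ← R2 + (11/13)·R1: [0, -19/13, 27/13, -159/13, 150/13]
R3 ← R3 + (7/13)·R1: [0, -18/13, 29/13, -113/13, 60/13]
R4 ← R4 − (4/13)·R1: [0, 131/13, 210/13, -6/13, 105/13]
R3 ← R3 − (18/19)·R2: [0, 0, 5/19, 55/19, -120/19]
R4 ← R4 + (131/19)·R2: [0, 0, 579/19, -1611/19, 1665/19]
R4 ← R4 − (579/5)·R3: [0, 0, 0, -420, 819]
4 nonzero rows, so rank(T) = 4.
T has 5 columns; by rank–nullity, nullity = 5 − 4 = 1.

1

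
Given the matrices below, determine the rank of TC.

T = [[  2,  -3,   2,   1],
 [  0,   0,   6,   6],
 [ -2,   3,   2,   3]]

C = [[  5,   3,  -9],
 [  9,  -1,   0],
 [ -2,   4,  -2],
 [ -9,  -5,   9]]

2

First compute TC:
[[-30,  12, -13],
 [-66,  -6,  42],
 [-14, -16,  41]]
Now row reduce the product.
R2 ← R2 − (11/5)·R1: [0, -162/5, 353/5]
R3 ← R3 − (7/15)·R1: [0, -108/5, 706/15]
R3 ← R3 − (2/3)·R2: [0, 0, 0]
2 nonzero rows, so rank(TC) = 2.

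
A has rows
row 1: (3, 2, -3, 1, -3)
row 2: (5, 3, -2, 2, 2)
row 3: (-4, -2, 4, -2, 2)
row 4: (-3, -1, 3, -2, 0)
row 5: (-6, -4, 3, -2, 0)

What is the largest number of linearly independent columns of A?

Row reduce to echelon form.
R2 ← R2 − (5/3)·R1: [0, -1/3, 3, 1/3, 7]
R3 ← R3 + (4/3)·R1: [0, 2/3, 0, -2/3, -2]
R4 ← R4 + R1: [0, 1, 0, -1, -3]
R5 ← R5 + (2)·R1: [0, 0, -3, 0, -6]
R3 ← R3 + (2)·R2: [0, 0, 6, 0, 12]
R4 ← R4 + (3)·R2: [0, 0, 9, 0, 18]
R4 ← R4 − (3/2)·R3: [0, 0, 0, 0, 0]
R5 ← R5 + (1/2)·R3: [0, 0, 0, 0, 0]
Echelon form has 3 nonzero rows, so rank(A) = 3.
The rank gives the maximum number of linearly independent columns: 3.

3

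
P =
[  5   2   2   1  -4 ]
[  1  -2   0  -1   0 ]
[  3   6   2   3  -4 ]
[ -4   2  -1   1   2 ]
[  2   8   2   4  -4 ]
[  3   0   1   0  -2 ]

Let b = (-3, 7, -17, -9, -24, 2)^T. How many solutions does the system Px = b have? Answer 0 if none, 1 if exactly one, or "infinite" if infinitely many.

Row reduce the augmented matrix [P | b].
R2 ← R2 − (1/5)·R1: [0, -12/5, -2/5, -6/5, 4/5, 38/5]
R3 ← R3 − (3/5)·R1: [0, 24/5, 4/5, 12/5, -8/5, -76/5]
R4 ← R4 + (4/5)·R1: [0, 18/5, 3/5, 9/5, -6/5, -57/5]
R5 ← R5 − (2/5)·R1: [0, 36/5, 6/5, 18/5, -12/5, -114/5]
R6 ← R6 − (3/5)·R1: [0, -6/5, -1/5, -3/5, 2/5, 19/5]
R3 ← R3 + (2)·R2: [0, 0, 0, 0, 0, 0]
R4 ← R4 + (3/2)·R2: [0, 0, 0, 0, 0, 0]
R5 ← R5 + (3)·R2: [0, 0, 0, 0, 0, 0]
R6 ← R6 − (1/2)·R2: [0, 0, 0, 0, 0, 0]
The echelon form has 2 nonzero rows, and every pivot lies in the first 5 columns, so rank(P) = rank([P|b]) = 2.
The system is consistent.
rank = 2 < 5 unknowns, so there are infinitely many solutions.

infinite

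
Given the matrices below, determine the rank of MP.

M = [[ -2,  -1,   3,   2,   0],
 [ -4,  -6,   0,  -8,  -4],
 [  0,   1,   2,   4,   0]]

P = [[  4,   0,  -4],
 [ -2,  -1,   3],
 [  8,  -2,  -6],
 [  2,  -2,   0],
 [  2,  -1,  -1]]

First compute MP:
[[ 22,  -9, -13],
 [-28,  26,   2],
 [ 22, -13,  -9]]
Now row reduce the product.
R2 ← R2 + (14/11)·R1: [0, 160/11, -160/11]
R3 ← R3 − R1: [0, -4, 4]
R3 ← R3 + (11/40)·R2: [0, 0, 0]
2 nonzero rows, so rank(MP) = 2.

2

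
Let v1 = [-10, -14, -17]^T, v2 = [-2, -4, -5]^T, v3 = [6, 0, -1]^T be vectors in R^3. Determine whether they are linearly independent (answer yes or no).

Form the matrix with these vectors as rows and row reduce.
R2 ← R2 − (1/5)·R1: [0, -6/5, -8/5]
R3 ← R3 + (3/5)·R1: [0, -42/5, -56/5]
R3 ← R3 − (7)·R2: [0, 0, 0]
2 nonzero rows, so the 3 vectors span a space of dimension 2.
Since 2 < 3, the vectors are linearly dependent.

no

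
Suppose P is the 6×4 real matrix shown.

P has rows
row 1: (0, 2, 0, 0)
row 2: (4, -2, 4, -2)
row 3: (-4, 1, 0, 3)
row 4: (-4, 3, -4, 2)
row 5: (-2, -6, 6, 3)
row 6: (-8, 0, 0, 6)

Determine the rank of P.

3

Row reduce to echelon form.
Swap R1 ↔ R2
R3 ← R3 + R1: [0, -1, 4, 1]
R4 ← R4 + R1: [0, 1, 0, 0]
R5 ← R5 + (1/2)·R1: [0, -7, 8, 2]
R6 ← R6 + (2)·R1: [0, -4, 8, 2]
R3 ← R3 + (1/2)·R2: [0, 0, 4, 1]
R4 ← R4 − (1/2)·R2: [0, 0, 0, 0]
R5 ← R5 + (7/2)·R2: [0, 0, 8, 2]
R6 ← R6 + (2)·R2: [0, 0, 8, 2]
R5 ← R5 − (2)·R3: [0, 0, 0, 0]
R6 ← R6 − (2)·R3: [0, 0, 0, 0]
Echelon form has 3 nonzero rows, so rank(P) = 3.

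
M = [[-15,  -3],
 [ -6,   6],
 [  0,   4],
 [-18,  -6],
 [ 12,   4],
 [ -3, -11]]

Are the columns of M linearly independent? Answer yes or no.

Row reduce M to echelon form.
R2 ← R2 − (2/5)·R1: [0, 36/5]
R4 ← R4 − (6/5)·R1: [0, -12/5]
R5 ← R5 + (4/5)·R1: [0, 8/5]
R6 ← R6 − (1/5)·R1: [0, -52/5]
R3 ← R3 − (5/9)·R2: [0, 0]
R4 ← R4 + (1/3)·R2: [0, 0]
R5 ← R5 − (2/9)·R2: [0, 0]
R6 ← R6 + (13/9)·R2: [0, 0]
2 pivots among 2 columns.
Every column is a pivot column, so the columns are linearly independent.

yes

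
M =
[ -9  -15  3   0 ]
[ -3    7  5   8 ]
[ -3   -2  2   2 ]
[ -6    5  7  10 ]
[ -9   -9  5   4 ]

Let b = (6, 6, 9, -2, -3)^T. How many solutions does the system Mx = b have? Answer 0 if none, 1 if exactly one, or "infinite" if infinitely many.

0

Row reduce the augmented matrix [M | b].
R2 ← R2 − (1/3)·R1: [0, 12, 4, 8, 4]
R3 ← R3 − (1/3)·R1: [0, 3, 1, 2, 7]
R4 ← R4 − (2/3)·R1: [0, 15, 5, 10, -6]
R5 ← R5 − R1: [0, 6, 2, 4, -9]
R3 ← R3 − (1/4)·R2: [0, 0, 0, 0, 6]
R4 ← R4 − (5/4)·R2: [0, 0, 0, 0, -11]
R5 ← R5 − (1/2)·R2: [0, 0, 0, 0, -11]
R4 ← R4 + (11/6)·R3: [0, 0, 0, 0, 0]
R5 ← R5 + (11/6)·R3: [0, 0, 0, 0, 0]
The echelon form has 3 nonzero rows; the last pivot sits in the augmented column, so rank(M) = 2 but rank([M|b]) = 3.
Since the ranks differ, the system is inconsistent.
It has no solutions.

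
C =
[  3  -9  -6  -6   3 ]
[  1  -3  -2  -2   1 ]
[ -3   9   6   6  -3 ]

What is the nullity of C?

4

Row reduce to echelon form.
R2 ← R2 − (1/3)·R1: [0, 0, 0, 0, 0]
R3 ← R3 + R1: [0, 0, 0, 0, 0]
1 nonzero row, so rank(C) = 1.
C has 5 columns; by rank–nullity, nullity = 5 − 1 = 4.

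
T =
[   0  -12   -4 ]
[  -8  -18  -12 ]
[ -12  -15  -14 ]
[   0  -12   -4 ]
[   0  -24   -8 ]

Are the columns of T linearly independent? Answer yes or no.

no

Row reduce T to echelon form.
Swap R1 ↔ R2
R3 ← R3 − (3/2)·R1: [0, 12, 4]
R3 ← R3 + R2: [0, 0, 0]
R4 ← R4 − R2: [0, 0, 0]
R5 ← R5 − (2)·R2: [0, 0, 0]
2 pivots among 3 columns.
Only 2 < 3 pivot columns, so the columns are linearly dependent.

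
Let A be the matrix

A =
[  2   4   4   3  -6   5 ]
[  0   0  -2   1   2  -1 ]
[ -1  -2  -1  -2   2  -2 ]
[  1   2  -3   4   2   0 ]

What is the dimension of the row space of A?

2

Row reduce to echelon form.
R3 ← R3 + (1/2)·R1: [0, 0, 1, -1/2, -1, 1/2]
R4 ← R4 − (1/2)·R1: [0, 0, -5, 5/2, 5, -5/2]
R3 ← R3 + (1/2)·R2: [0, 0, 0, 0, 0, 0]
R4 ← R4 − (5/2)·R2: [0, 0, 0, 0, 0, 0]
Echelon form has 2 nonzero rows, so rank(A) = 2.
The row space has dimension equal to the rank: 2.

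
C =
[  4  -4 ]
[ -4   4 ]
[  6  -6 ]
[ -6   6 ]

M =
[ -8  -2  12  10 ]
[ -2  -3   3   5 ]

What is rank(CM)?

1

First compute CM:
[[-24,   4,  36,  20],
 [ 24,  -4, -36, -20],
 [-36,   6,  54,  30],
 [ 36,  -6, -54, -30]]
Now row reduce the product.
R2 ← R2 + R1: [0, 0, 0, 0]
R3 ← R3 − (3/2)·R1: [0, 0, 0, 0]
R4 ← R4 + (3/2)·R1: [0, 0, 0, 0]
1 nonzero row, so rank(CM) = 1.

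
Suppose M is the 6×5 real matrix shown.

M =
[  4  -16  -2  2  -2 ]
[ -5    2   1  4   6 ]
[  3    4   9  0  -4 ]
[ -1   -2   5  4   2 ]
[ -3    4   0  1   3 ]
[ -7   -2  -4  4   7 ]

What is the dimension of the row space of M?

4

Row reduce to echelon form.
R2 ← R2 + (5/4)·R1: [0, -18, -3/2, 13/2, 7/2]
R3 ← R3 − (3/4)·R1: [0, 16, 21/2, -3/2, -5/2]
R4 ← R4 + (1/4)·R1: [0, -6, 9/2, 9/2, 3/2]
R5 ← R5 + (3/4)·R1: [0, -8, -3/2, 5/2, 3/2]
R6 ← R6 + (7/4)·R1: [0, -30, -15/2, 15/2, 7/2]
R3 ← R3 + (8/9)·R2: [0, 0, 55/6, 77/18, 11/18]
R4 ← R4 − (1/3)·R2: [0, 0, 5, 7/3, 1/3]
R5 ← R5 − (4/9)·R2: [0, 0, -5/6, -7/18, -1/18]
R6 ← R6 − (5/3)·R2: [0, 0, -5, -10/3, -7/3]
R4 ← R4 − (6/11)·R3: [0, 0, 0, 0, 0]
R5 ← R5 + (1/11)·R3: [0, 0, 0, 0, 0]
R6 ← R6 + (6/11)·R3: [0, 0, 0, -1, -2]
Swap R4 ↔ R6
Echelon form has 4 nonzero rows, so rank(M) = 4.
The row space has dimension equal to the rank: 4.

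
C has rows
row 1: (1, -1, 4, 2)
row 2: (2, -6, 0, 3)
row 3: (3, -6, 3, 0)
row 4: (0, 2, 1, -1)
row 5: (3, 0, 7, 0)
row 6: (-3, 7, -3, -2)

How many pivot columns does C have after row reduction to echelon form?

Row reduce to echelon form.
R2 ← R2 − (2)·R1: [0, -4, -8, -1]
R3 ← R3 − (3)·R1: [0, -3, -9, -6]
R5 ← R5 − (3)·R1: [0, 3, -5, -6]
R6 ← R6 + (3)·R1: [0, 4, 9, 4]
R3 ← R3 − (3/4)·R2: [0, 0, -3, -21/4]
R4 ← R4 + (1/2)·R2: [0, 0, -3, -3/2]
R5 ← R5 + (3/4)·R2: [0, 0, -11, -27/4]
R6 ← R6 + R2: [0, 0, 1, 3]
R4 ← R4 − R3: [0, 0, 0, 15/4]
R5 ← R5 − (11/3)·R3: [0, 0, 0, 25/2]
R6 ← R6 + (1/3)·R3: [0, 0, 0, 5/4]
R5 ← R5 − (10/3)·R4: [0, 0, 0, 0]
R6 ← R6 − (1/3)·R4: [0, 0, 0, 0]
Echelon form has 4 nonzero rows, so rank(C) = 4.
Each nonzero row contributes one pivot column: 4 pivot columns.

4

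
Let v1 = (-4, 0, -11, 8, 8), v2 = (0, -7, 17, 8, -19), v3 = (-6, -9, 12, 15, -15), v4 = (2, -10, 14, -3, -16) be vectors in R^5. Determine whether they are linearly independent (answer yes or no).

yes

Form the matrix with these vectors as rows and row reduce.
R3 ← R3 − (3/2)·R1: [0, -9, 57/2, 3, -27]
R4 ← R4 + (1/2)·R1: [0, -10, 17/2, 1, -12]
R3 ← R3 − (9/7)·R2: [0, 0, 93/14, -51/7, -18/7]
R4 ← R4 − (10/7)·R2: [0, 0, -221/14, -73/7, 106/7]
R4 ← R4 + (221/93)·R3: [0, 0, 0, -860/31, 280/31]
4 nonzero rows, so the 4 vectors span a space of dimension 4.
Since 4 = 4, the vectors are linearly independent.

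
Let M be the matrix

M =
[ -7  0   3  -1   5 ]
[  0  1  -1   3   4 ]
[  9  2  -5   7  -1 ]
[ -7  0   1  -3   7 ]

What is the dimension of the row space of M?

4

Row reduce to echelon form.
R3 ← R3 + (9/7)·R1: [0, 2, -8/7, 40/7, 38/7]
R4 ← R4 − R1: [0, 0, -2, -2, 2]
R3 ← R3 − (2)·R2: [0, 0, 6/7, -2/7, -18/7]
R4 ← R4 + (7/3)·R3: [0, 0, 0, -8/3, -4]
Echelon form has 4 nonzero rows, so rank(M) = 4.
The row space has dimension equal to the rank: 4.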